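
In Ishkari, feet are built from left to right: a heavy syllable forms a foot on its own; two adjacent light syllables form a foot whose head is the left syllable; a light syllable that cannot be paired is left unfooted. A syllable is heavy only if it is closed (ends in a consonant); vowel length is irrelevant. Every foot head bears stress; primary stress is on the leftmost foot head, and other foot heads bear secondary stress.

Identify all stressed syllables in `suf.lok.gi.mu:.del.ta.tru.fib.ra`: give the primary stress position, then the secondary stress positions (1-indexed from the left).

Weights: 1 suf H, 2 lok H, 3 gi L, 4 mu: L, 5 del H, 6 ta L, 7 tru L, 8 fib H, 9 ra L.
Parse left to right (heavy = foot alone; LL = one foot; stranded L unfooted): (ˈsuf) (ˈlok) (ˈgi.mu:) (ˈdel) (ˈta.tru) (ˈfib) ra.
Foot heads: 1, 2, 3, 5, 6, 8.
Primary stress on the leftmost head = syllable 1.
Secondary stress on 2, 3, 5, 6, 8: ˈsuf.ˌlok.ˌgi.mu:.ˌdel.ˌta.tru.ˌfib.ra.

primary 1, secondary 2, 3, 5, 6, 8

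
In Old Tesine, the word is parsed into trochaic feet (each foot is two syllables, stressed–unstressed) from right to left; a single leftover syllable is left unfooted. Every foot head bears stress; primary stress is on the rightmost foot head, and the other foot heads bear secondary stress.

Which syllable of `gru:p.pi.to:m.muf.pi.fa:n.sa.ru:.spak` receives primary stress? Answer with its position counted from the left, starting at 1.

Parse right to left into trochaic (ˈσσ) feet: gru:p (ˈpi.to:m) (ˈmuf.pi) (ˈfa:n.sa) (ˈru:.spak). Syllable 1 is left unfooted.
Foot heads (stressed positions): 2, 4, 6, 8.
End Rule Rightmost: primary stress on the rightmost head = syllable 8.
Primary stress: syllable 8 → gru:p.pi.to:m.muf.pi.fa:n.sa.ˈru:.spak.

8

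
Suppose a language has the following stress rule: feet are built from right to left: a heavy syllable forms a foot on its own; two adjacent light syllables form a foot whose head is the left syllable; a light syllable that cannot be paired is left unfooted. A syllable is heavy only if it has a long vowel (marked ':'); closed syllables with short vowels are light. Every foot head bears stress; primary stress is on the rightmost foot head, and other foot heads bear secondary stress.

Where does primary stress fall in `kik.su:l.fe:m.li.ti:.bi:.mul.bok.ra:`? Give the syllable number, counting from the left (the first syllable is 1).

Weights: 1 kik L, 2 su:l H, 3 fe:m H, 4 li L, 5 ti: H, 6 bi: H, 7 mul L, 8 bok L, 9 ra: H.
Parse right to left (heavy = foot alone; LL = one foot; stranded L unfooted): kik (ˈsu:l) (ˈfe:m) li (ˈti:) (ˈbi:) (ˈmul.bok) (ˈra:).
Foot heads: 2, 3, 5, 6, 7, 9.
Primary stress on the rightmost head = syllable 9.
Primary stress: syllable 9 → kik.su:l.fe:m.li.ti:.bi:.mul.bok.ˈra:.

9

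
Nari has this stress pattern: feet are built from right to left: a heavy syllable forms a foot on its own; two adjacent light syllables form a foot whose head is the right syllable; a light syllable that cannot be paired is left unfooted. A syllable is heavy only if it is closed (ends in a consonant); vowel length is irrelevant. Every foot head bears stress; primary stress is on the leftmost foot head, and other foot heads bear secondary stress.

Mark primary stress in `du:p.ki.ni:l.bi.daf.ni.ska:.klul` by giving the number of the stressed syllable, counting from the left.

Weights: 1 du:p H, 2 ki L, 3 ni:l H, 4 bi L, 5 daf H, 6 ni L, 7 ska: L, 8 klul H.
Parse right to left (heavy = foot alone; LL = one foot; stranded L unfooted): (ˈdu:p) ki (ˈni:l) bi (ˈdaf) (ni.ˈska:) (ˈklul).
Foot heads: 1, 3, 5, 7, 8.
Primary stress on the leftmost head = syllable 1.
Primary stress: syllable 1 → ˈdu:p.ki.ni:l.bi.daf.ni.ska:.klul.

1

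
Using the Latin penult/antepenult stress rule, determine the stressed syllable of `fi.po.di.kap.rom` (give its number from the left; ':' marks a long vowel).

Classical Latin: stress the penult if heavy (long vowel or closed), else the antepenult.
Weights: 3 di L, 4 kap H, 5 rom H.
The penult (syllable 4, kap) is heavy, so it takes stress.
Stress on syllable 4: fi.po.di.ˈkap.rom.

4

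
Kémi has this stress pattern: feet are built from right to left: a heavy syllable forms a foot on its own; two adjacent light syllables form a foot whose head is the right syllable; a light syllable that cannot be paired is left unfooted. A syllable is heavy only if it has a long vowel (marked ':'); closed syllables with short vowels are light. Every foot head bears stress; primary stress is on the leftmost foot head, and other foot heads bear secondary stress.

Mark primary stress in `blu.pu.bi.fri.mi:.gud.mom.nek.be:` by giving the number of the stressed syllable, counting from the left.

Weights: 1 blu L, 2 pu L, 3 bi L, 4 fri L, 5 mi: H, 6 gud L, 7 mom L, 8 nek L, 9 be: H.
Parse right to left (heavy = foot alone; LL = one foot; stranded L unfooted): (blu.ˈpu) (bi.ˈfri) (ˈmi:) gud (mom.ˈnek) (ˈbe:).
Foot heads: 2, 4, 5, 8, 9.
Primary stress on the leftmost head = syllable 2.
Primary stress: syllable 2 → blu.ˈpu.bi.fri.mi:.gud.mom.nek.be:.

2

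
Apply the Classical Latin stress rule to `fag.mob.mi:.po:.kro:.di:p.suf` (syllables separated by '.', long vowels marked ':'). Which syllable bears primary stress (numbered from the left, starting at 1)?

Classical Latin: stress the penult if heavy (long vowel or closed), else the antepenult.
Weights: 5 kro: H, 6 di:p H, 7 suf H.
The penult (syllable 6, di:p) is heavy, so it takes stress.
Stress on syllable 6: fag.mob.mi:.po:.kro:.ˈdi:p.suf.

6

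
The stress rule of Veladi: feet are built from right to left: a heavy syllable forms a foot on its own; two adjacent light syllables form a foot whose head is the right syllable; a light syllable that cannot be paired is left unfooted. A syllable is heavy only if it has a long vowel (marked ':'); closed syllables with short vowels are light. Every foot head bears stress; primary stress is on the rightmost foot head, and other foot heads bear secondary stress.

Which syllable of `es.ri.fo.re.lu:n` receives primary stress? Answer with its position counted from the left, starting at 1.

Weights: 1 es L, 2 ri L, 3 fo L, 4 re L, 5 lu:n H.
Parse right to left (heavy = foot alone; LL = one foot; stranded L unfooted): (es.ˈri) (fo.ˈre) (ˈlu:n).
Foot heads: 2, 4, 5.
Primary stress on the rightmost head = syllable 5.
Primary stress: syllable 5 → es.ri.fo.re.ˈlu:n.

5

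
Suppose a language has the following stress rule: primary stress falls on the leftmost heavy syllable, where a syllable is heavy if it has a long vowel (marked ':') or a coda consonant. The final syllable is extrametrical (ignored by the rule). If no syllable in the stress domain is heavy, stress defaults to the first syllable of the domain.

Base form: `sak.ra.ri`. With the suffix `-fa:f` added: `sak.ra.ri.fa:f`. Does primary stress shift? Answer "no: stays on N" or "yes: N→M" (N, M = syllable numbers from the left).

no: stays on 1

Base `sak.ra.ri` (3 syllables):
  The final syllable (3, ri) is extrametrical; the stress domain is syllables 1–2.
  Weights: 1 sak H, 2 ra L.
  Heavy syllables in the domain: 1. The leftmost is syllable 1 (sak).
  → primary stress on syllable 1.
Suffixed `sak.ra.ri.fa:f` (4 syllables):
  The final syllable (4, fa:f) is extrametrical; the stress domain is syllables 1–3.
  Weights: 1 sak H, 2 ra L, 3 ri L.
  Heavy syllables in the domain: 1. The leftmost is syllable 1 (sak).
  → primary stress on syllable 1.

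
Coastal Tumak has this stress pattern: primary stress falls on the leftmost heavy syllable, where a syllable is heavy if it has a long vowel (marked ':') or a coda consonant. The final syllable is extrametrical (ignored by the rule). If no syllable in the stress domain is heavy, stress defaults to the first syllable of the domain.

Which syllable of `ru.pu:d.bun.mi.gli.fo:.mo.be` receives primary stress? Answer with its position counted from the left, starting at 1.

2

The final syllable (8, be) is extrametrical; the stress domain is syllables 1–7.
Weights: 1 ru L, 2 pu:d H, 3 bun H, 4 mi L, 5 gli L, 6 fo: H, 7 mo L.
Heavy syllables in the domain: 2, 3, 6. The leftmost is syllable 2 (pu:d).
Primary stress: syllable 2 → ru.ˈpu:d.bun.mi.gli.fo:.mo.be.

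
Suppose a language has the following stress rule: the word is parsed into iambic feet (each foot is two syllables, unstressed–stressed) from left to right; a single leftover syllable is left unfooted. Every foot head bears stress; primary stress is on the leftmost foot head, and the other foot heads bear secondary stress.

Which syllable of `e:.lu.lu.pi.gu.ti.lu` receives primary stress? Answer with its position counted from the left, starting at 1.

2

Parse left to right into iambic (σˈσ) feet: (e:.ˈlu) (lu.ˈpi) (gu.ˈti) lu. Syllable 7 is left unfooted.
Foot heads (stressed positions): 2, 4, 6.
End Rule Leftmost: primary stress on the leftmost head = syllable 2.
Primary stress: syllable 2 → e:.ˈlu.lu.pi.gu.ti.lu.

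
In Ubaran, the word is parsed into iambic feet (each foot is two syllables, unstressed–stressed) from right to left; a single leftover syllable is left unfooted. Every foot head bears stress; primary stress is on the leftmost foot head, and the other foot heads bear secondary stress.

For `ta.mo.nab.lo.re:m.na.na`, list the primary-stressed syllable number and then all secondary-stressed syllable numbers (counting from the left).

primary 3, secondary 5, 7

Parse right to left into iambic (σˈσ) feet: ta (mo.ˈnab) (lo.ˈre:m) (na.ˈna). Syllable 1 is left unfooted.
Foot heads (stressed positions): 3, 5, 7.
End Rule Leftmost: primary stress on the leftmost head = syllable 3.
Secondary stress on 5, 7: ta.mo.ˈnab.lo.ˌre:m.na.ˌna.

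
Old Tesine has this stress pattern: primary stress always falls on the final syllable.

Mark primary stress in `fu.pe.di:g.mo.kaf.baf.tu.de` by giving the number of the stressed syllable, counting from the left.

The word has 8 syllables; the final syllable is syllable 8 (de).
Primary stress: syllable 8 → fu.pe.di:g.mo.kaf.baf.tu.ˈde.

8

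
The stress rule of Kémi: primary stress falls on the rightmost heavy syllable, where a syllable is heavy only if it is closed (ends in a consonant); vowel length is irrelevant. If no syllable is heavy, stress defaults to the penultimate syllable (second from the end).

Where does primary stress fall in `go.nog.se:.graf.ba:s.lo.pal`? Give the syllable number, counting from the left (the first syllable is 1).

Weights: 1 go L, 2 nog H, 3 se: L, 4 graf H, 5 ba:s H, 6 lo L, 7 pal H.
Heavy syllables in the domain: 2, 4, 5, 7. The rightmost is syllable 7 (pal).
Primary stress: syllable 7 → go.nog.se:.graf.ba:s.lo.ˈpal.

7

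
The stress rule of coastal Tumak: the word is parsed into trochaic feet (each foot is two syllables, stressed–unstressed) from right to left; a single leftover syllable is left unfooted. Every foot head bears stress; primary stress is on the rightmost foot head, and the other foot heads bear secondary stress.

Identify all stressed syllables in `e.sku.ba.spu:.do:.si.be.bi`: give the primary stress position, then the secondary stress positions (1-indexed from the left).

primary 7, secondary 1, 3, 5

Parse right to left into trochaic (ˈσσ) feet: (ˈe.sku) (ˈba.spu:) (ˈdo:.si) (ˈbe.bi).
Foot heads (stressed positions): 1, 3, 5, 7.
End Rule Rightmost: primary stress on the rightmost head = syllable 7.
Secondary stress on 1, 3, 5: ˌe.sku.ˌba.spu:.ˌdo:.si.ˈbe.bi.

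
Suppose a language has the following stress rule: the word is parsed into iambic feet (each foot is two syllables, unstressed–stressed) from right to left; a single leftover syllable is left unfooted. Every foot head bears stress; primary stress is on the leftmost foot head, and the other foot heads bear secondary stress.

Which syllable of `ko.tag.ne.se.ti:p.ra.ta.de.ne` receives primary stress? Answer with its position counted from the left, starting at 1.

3

Parse right to left into iambic (σˈσ) feet: ko (tag.ˈne) (se.ˈti:p) (ra.ˈta) (de.ˈne). Syllable 1 is left unfooted.
Foot heads (stressed positions): 3, 5, 7, 9.
End Rule Leftmost: primary stress on the leftmost head = syllable 3.
Primary stress: syllable 3 → ko.tag.ˈne.se.ti:p.ra.ta.de.ne.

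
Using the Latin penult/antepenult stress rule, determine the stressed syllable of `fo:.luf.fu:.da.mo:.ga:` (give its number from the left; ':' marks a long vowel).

Classical Latin: stress the penult if heavy (long vowel or closed), else the antepenult.
Weights: 4 da L, 5 mo: H, 6 ga: H.
The penult (syllable 5, mo:) is heavy, so it takes stress.
Stress on syllable 5: fo:.luf.fu:.da.ˈmo:.ga:.

5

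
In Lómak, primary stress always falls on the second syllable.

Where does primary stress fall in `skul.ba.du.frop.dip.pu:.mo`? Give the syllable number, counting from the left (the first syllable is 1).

The word has 7 syllables; the second syllable is syllable 2 (ba).
Primary stress: syllable 2 → skul.ˈba.du.frop.dip.pu:.mo.

2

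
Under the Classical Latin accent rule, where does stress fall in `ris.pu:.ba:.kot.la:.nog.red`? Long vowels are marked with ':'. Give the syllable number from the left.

Classical Latin: stress the penult if heavy (long vowel or closed), else the antepenult.
Weights: 5 la: H, 6 nog H, 7 red H.
The penult (syllable 6, nog) is heavy, so it takes stress.
Stress on syllable 6: ris.pu:.ba:.kot.la:.ˈnog.red.

6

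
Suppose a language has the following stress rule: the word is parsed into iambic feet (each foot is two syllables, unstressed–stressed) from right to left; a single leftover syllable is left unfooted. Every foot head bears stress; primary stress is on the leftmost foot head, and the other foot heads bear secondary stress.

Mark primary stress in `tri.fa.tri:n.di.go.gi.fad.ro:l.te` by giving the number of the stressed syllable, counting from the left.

3

Parse right to left into iambic (σˈσ) feet: tri (fa.ˈtri:n) (di.ˈgo) (gi.ˈfad) (ro:l.ˈte). Syllable 1 is left unfooted.
Foot heads (stressed positions): 3, 5, 7, 9.
End Rule Leftmost: primary stress on the leftmost head = syllable 3.
Primary stress: syllable 3 → tri.fa.ˈtri:n.di.go.gi.fad.ro:l.te.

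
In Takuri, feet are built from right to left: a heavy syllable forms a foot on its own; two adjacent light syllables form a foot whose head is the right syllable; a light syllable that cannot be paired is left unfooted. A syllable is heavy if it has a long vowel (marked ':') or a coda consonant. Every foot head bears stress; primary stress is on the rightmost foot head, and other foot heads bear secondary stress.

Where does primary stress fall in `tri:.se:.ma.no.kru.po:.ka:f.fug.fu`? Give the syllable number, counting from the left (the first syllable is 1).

8

Weights: 1 tri: H, 2 se: H, 3 ma L, 4 no L, 5 kru L, 6 po: H, 7 ka:f H, 8 fug H, 9 fu L.
Parse right to left (heavy = foot alone; LL = one foot; stranded L unfooted): (ˈtri:) (ˈse:) ma (no.ˈkru) (ˈpo:) (ˈka:f) (ˈfug) fu.
Foot heads: 1, 2, 5, 6, 7, 8.
Primary stress on the rightmost head = syllable 8.
Primary stress: syllable 8 → tri:.se:.ma.no.kru.po:.ka:f.ˈfug.fu.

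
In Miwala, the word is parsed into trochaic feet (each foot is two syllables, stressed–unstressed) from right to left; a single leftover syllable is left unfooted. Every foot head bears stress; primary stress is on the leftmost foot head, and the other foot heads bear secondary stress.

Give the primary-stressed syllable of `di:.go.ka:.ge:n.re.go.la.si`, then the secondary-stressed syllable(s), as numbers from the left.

Parse right to left into trochaic (ˈσσ) feet: (ˈdi:.go) (ˈka:.ge:n) (ˈre.go) (ˈla.si).
Foot heads (stressed positions): 1, 3, 5, 7.
End Rule Leftmost: primary stress on the leftmost head = syllable 1.
Secondary stress on 3, 5, 7: ˈdi:.go.ˌka:.ge:n.ˌre.go.ˌla.si.

primary 1, secondary 3, 5, 7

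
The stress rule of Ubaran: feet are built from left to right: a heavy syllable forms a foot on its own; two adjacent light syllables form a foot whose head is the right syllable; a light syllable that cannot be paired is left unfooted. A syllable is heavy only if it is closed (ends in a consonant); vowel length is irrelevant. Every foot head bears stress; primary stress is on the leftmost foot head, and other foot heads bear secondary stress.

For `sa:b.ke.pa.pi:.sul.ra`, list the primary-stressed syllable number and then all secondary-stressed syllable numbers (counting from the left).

Weights: 1 sa:b H, 2 ke L, 3 pa L, 4 pi: L, 5 sul H, 6 ra L.
Parse left to right (heavy = foot alone; LL = one foot; stranded L unfooted): (ˈsa:b) (ke.ˈpa) pi: (ˈsul) ra.
Foot heads: 1, 3, 5.
Primary stress on the leftmost head = syllable 1.
Secondary stress on 3, 5: ˈsa:b.ke.ˌpa.pi:.ˌsul.ra.

primary 1, secondary 3, 5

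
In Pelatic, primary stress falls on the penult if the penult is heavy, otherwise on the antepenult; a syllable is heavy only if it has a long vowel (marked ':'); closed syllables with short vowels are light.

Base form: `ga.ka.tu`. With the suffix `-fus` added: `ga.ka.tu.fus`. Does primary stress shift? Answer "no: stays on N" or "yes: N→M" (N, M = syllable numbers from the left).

yes: 1→2

Base `ga.ka.tu` (3 syllables):
  Weights: 1 ga L, 2 ka L, 3 tu L.
  The penult (syllable 2, ka) is light, so stress falls on the antepenult (syllable 1, ga).
  → primary stress on syllable 1.
Suffixed `ga.ka.tu.fus` (4 syllables):
  Weights: 2 ka L, 3 tu L, 4 fus L.
  The penult (syllable 3, tu) is light, so stress falls on the antepenult (syllable 2, ka).
  → primary stress on syllable 2.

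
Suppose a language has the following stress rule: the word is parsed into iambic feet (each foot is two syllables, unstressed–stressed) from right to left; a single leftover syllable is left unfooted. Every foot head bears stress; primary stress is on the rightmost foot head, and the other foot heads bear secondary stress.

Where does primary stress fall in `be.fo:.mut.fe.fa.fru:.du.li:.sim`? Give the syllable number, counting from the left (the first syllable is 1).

9

Parse right to left into iambic (σˈσ) feet: be (fo:.ˈmut) (fe.ˈfa) (fru:.ˈdu) (li:.ˈsim). Syllable 1 is left unfooted.
Foot heads (stressed positions): 3, 5, 7, 9.
End Rule Rightmost: primary stress on the rightmost head = syllable 9.
Primary stress: syllable 9 → be.fo:.mut.fe.fa.fru:.du.li:.ˈsim.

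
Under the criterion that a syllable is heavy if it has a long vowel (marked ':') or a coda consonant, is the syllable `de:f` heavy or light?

heavy

`de:f`: long vowel, closed (coda /f/). Long vowel and closed → heavy.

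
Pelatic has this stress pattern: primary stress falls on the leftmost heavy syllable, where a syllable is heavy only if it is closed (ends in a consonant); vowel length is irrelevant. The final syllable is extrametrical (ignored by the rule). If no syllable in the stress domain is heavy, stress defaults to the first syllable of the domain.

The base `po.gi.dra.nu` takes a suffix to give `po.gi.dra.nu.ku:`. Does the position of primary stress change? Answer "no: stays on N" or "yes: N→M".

Base `po.gi.dra.nu` (4 syllables):
  The final syllable (4, nu) is extrametrical; the stress domain is syllables 1–3.
  Weights: 1 po L, 2 gi L, 3 dra L.
  No heavy syllable in the domain; default to the first syllable of the domain = syllable 1.
  → primary stress on syllable 1.
Suffixed `po.gi.dra.nu.ku:` (5 syllables):
  The final syllable (5, ku:) is extrametrical; the stress domain is syllables 1–4.
  Weights: 1 po L, 2 gi L, 3 dra L, 4 nu L.
  No heavy syllable in the domain; default to the first syllable of the domain = syllable 1.
  → primary stress on syllable 1.

no: stays on 1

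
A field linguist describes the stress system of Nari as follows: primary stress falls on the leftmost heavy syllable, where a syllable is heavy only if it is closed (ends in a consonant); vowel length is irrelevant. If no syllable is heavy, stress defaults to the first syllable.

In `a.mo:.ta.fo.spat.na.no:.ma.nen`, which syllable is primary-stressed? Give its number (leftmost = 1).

5

Weights: 1 a L, 2 mo: L, 3 ta L, 4 fo L, 5 spat H, 6 na L, 7 no: L, 8 ma L, 9 nen H.
Heavy syllables in the domain: 5, 9. The leftmost is syllable 5 (spat).
Primary stress: syllable 5 → a.mo:.ta.fo.ˈspat.na.no:.ma.nen.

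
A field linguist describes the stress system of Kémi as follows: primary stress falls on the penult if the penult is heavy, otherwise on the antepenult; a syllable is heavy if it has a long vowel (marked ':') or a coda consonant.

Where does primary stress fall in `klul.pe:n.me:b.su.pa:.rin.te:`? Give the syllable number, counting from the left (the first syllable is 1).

6

Weights: 5 pa: H, 6 rin H, 7 te: H.
The penult (syllable 6, rin) is heavy, so it takes stress.
Primary stress: syllable 6 → klul.pe:n.me:b.su.pa:.ˈrin.te:.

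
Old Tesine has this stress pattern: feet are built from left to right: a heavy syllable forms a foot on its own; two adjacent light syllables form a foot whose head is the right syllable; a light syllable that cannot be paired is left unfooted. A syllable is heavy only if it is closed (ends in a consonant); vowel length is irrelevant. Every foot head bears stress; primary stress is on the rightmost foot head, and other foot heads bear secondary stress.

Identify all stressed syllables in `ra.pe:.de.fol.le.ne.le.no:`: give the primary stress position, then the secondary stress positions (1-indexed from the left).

Weights: 1 ra L, 2 pe: L, 3 de L, 4 fol H, 5 le L, 6 ne L, 7 le L, 8 no: L.
Parse left to right (heavy = foot alone; LL = one foot; stranded L unfooted): (ra.ˈpe:) de (ˈfol) (le.ˈne) (le.ˈno:).
Foot heads: 2, 4, 6, 8.
Primary stress on the rightmost head = syllable 8.
Secondary stress on 2, 4, 6: ra.ˌpe:.de.ˌfol.le.ˌne.le.ˈno:.

primary 8, secondary 2, 4, 6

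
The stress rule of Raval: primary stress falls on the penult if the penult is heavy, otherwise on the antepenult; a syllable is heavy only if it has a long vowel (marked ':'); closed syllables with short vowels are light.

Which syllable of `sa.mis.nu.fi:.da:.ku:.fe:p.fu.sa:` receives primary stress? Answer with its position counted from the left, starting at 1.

7

Weights: 7 fe:p H, 8 fu L, 9 sa: H.
The penult (syllable 8, fu) is light, so stress falls on the antepenult (syllable 7, fe:p).
Primary stress: syllable 7 → sa.mis.nu.fi:.da:.ku:.ˈfe:p.fu.sa:.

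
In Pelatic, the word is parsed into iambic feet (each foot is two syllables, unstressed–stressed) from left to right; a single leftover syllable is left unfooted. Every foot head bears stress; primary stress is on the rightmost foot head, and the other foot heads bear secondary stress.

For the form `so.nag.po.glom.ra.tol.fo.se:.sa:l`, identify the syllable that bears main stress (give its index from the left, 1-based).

8

Parse left to right into iambic (σˈσ) feet: (so.ˈnag) (po.ˈglom) (ra.ˈtol) (fo.ˈse:) sa:l. Syllable 9 is left unfooted.
Foot heads (stressed positions): 2, 4, 6, 8.
End Rule Rightmost: primary stress on the rightmost head = syllable 8.
Primary stress: syllable 8 → so.nag.po.glom.ra.tol.fo.ˈse:.sa:l.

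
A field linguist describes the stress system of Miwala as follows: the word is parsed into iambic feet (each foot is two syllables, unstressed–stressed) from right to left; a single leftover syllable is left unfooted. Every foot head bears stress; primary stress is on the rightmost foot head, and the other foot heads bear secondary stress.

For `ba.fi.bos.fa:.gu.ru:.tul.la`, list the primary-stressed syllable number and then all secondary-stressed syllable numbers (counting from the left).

primary 8, secondary 2, 4, 6

Parse right to left into iambic (σˈσ) feet: (ba.ˈfi) (bos.ˈfa:) (gu.ˈru:) (tul.ˈla).
Foot heads (stressed positions): 2, 4, 6, 8.
End Rule Rightmost: primary stress on the rightmost head = syllable 8.
Secondary stress on 2, 4, 6: ba.ˌfi.bos.ˌfa:.gu.ˌru:.tul.ˈla.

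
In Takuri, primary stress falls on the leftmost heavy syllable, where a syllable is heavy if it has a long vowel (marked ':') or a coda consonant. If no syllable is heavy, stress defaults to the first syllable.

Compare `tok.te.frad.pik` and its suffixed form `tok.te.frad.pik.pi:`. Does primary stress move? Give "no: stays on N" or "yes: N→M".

Base `tok.te.frad.pik` (4 syllables):
  Weights: 1 tok H, 2 te L, 3 frad H, 4 pik H.
  Heavy syllables in the domain: 1, 3, 4. The leftmost is syllable 1 (tok).
  → primary stress on syllable 1.
Suffixed `tok.te.frad.pik.pi:` (5 syllables):
  Weights: 1 tok H, 2 te L, 3 frad H, 4 pik H, 5 pi: H.
  Heavy syllables in the domain: 1, 3, 4, 5. The leftmost is syllable 1 (tok).
  → primary stress on syllable 1.

no: stays on 1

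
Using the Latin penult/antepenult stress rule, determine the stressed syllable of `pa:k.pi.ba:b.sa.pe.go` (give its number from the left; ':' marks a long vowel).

Classical Latin: stress the penult if heavy (long vowel or closed), else the antepenult.
Weights: 4 sa L, 5 pe L, 6 go L.
The penult (syllable 5, pe) is light, so stress falls on the antepenult (syllable 4, sa).
Stress on syllable 4: pa:k.pi.ba:b.ˈsa.pe.go.

4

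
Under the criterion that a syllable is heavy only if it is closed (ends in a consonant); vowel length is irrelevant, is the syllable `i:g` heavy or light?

`i:g`: long vowel, closed (coda /g/). Closed (coda /g/) → heavy.

heavy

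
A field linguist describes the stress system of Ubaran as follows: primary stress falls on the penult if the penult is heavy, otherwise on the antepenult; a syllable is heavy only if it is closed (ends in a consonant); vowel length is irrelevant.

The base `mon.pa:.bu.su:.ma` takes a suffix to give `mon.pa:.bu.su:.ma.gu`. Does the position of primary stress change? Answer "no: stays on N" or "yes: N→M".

Base `mon.pa:.bu.su:.ma` (5 syllables):
  Weights: 3 bu L, 4 su: L, 5 ma L.
  The penult (syllable 4, su:) is light, so stress falls on the antepenult (syllable 3, bu).
  → primary stress on syllable 3.
Suffixed `mon.pa:.bu.su:.ma.gu` (6 syllables):
  Weights: 4 su: L, 5 ma L, 6 gu L.
  The penult (syllable 5, ma) is light, so stress falls on the antepenult (syllable 4, su:).
  → primary stress on syllable 4.

yes: 3→4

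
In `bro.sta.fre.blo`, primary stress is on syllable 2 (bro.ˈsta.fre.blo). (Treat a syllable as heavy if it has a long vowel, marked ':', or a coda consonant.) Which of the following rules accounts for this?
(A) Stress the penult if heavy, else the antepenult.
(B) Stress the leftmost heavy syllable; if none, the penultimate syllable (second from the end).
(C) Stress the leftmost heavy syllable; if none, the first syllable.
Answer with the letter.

A

Rule A → syllable 2 ✓.
Rule B → syllable 3 (observed: 2).
Rule C → syllable 1 (observed: 2).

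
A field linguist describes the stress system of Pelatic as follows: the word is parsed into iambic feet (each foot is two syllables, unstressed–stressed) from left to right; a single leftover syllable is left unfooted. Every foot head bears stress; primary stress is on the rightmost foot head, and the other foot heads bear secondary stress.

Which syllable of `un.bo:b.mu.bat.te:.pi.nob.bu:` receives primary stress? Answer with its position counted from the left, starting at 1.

8

Parse left to right into iambic (σˈσ) feet: (un.ˈbo:b) (mu.ˈbat) (te:.ˈpi) (nob.ˈbu:).
Foot heads (stressed positions): 2, 4, 6, 8.
End Rule Rightmost: primary stress on the rightmost head = syllable 8.
Primary stress: syllable 8 → un.bo:b.mu.bat.te:.pi.nob.ˈbu:.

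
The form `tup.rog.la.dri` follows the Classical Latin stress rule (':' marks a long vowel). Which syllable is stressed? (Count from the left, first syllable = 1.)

2

Classical Latin: stress the penult if heavy (long vowel or closed), else the antepenult.
Weights: 2 rog H, 3 la L, 4 dri L.
The penult (syllable 3, la) is light, so stress falls on the antepenult (syllable 2, rog).
Stress on syllable 2: tup.ˈrog.la.dri.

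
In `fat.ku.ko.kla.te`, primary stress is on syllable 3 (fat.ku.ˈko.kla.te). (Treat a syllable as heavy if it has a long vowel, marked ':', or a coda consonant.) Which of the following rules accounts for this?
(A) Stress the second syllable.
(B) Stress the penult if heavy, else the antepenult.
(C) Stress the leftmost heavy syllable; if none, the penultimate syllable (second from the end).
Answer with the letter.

B

Rule A → syllable 2 (observed: 3).
Rule B → syllable 3 ✓.
Rule C → syllable 1 (observed: 3).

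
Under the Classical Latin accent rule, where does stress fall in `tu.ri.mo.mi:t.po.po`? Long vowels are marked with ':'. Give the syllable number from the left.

4

Classical Latin: stress the penult if heavy (long vowel or closed), else the antepenult.
Weights: 4 mi:t H, 5 po L, 6 po L.
The penult (syllable 5, po) is light, so stress falls on the antepenult (syllable 4, mi:t).
Stress on syllable 4: tu.ri.mo.ˈmi:t.po.po.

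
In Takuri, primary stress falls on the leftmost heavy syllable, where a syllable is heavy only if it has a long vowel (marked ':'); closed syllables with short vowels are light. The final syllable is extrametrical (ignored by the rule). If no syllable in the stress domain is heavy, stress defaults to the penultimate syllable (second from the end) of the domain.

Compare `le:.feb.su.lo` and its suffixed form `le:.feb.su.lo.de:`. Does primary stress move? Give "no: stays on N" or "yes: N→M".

no: stays on 1

Base `le:.feb.su.lo` (4 syllables):
  The final syllable (4, lo) is extrametrical; the stress domain is syllables 1–3.
  Weights: 1 le: H, 2 feb L, 3 su L.
  Heavy syllables in the domain: 1. The leftmost is syllable 1 (le:).
  → primary stress on syllable 1.
Suffixed `le:.feb.su.lo.de:` (5 syllables):
  The final syllable (5, de:) is extrametrical; the stress domain is syllables 1–4.
  Weights: 1 le: H, 2 feb L, 3 su L, 4 lo L.
  Heavy syllables in the domain: 1. The leftmost is syllable 1 (le:).
  → primary stress on syllable 1.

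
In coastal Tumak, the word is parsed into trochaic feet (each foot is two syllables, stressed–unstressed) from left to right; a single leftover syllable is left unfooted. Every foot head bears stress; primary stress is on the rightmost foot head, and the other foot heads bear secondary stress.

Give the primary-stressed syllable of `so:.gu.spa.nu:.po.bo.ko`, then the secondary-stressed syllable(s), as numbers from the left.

primary 5, secondary 1, 3

Parse left to right into trochaic (ˈσσ) feet: (ˈso:.gu) (ˈspa.nu:) (ˈpo.bo) ko. Syllable 7 is left unfooted.
Foot heads (stressed positions): 1, 3, 5.
End Rule Rightmost: primary stress on the rightmost head = syllable 5.
Secondary stress on 1, 3: ˌso:.gu.ˌspa.nu:.ˈpo.bo.ko.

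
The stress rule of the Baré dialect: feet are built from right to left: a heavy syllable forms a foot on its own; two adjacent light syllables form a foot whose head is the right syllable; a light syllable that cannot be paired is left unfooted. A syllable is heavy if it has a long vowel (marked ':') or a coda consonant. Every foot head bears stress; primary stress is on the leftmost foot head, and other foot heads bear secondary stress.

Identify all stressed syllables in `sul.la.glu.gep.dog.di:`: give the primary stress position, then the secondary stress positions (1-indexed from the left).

primary 1, secondary 3, 4, 5, 6

Weights: 1 sul H, 2 la L, 3 glu L, 4 gep H, 5 dog H, 6 di: H.
Parse right to left (heavy = foot alone; LL = one foot; stranded L unfooted): (ˈsul) (la.ˈglu) (ˈgep) (ˈdog) (ˈdi:).
Foot heads: 1, 3, 4, 5, 6.
Primary stress on the leftmost head = syllable 1.
Secondary stress on 3, 4, 5, 6: ˈsul.la.ˌglu.ˌgep.ˌdog.ˌdi:.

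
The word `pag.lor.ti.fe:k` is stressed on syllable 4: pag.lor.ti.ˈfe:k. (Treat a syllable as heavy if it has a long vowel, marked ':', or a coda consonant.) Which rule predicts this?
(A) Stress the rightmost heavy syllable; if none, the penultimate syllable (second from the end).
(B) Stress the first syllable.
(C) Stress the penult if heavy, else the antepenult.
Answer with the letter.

A

Rule A → syllable 4 ✓.
Rule B → syllable 1 (observed: 4).
Rule C → syllable 2 (observed: 4).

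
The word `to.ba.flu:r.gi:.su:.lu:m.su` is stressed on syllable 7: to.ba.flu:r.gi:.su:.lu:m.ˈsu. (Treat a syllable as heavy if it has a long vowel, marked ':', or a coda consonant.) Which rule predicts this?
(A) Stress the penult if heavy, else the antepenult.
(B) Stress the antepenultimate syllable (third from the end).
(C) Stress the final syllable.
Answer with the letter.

Rule A → syllable 6 (observed: 7).
Rule B → syllable 5 (observed: 7).
Rule C → syllable 7 ✓.

C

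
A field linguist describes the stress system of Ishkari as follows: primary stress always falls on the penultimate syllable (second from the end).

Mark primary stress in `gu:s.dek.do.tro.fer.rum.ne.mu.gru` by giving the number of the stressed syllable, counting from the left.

8

The word has 9 syllables; the penultimate syllable (second from the end) is syllable 8 (mu).
Primary stress: syllable 8 → gu:s.dek.do.tro.fer.rum.ne.ˈmu.gru.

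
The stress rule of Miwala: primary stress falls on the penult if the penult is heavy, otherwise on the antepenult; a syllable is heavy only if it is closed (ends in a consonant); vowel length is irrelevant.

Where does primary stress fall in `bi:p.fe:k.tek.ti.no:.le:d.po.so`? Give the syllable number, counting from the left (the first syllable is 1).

6

Weights: 6 le:d H, 7 po L, 8 so L.
The penult (syllable 7, po) is light, so stress falls on the antepenult (syllable 6, le:d).
Primary stress: syllable 6 → bi:p.fe:k.tek.ti.no:.ˈle:d.po.so.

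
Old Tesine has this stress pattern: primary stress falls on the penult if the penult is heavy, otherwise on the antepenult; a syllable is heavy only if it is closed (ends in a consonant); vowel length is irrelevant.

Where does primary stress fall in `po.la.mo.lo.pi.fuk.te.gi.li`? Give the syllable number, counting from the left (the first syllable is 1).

Weights: 7 te L, 8 gi L, 9 li L.
The penult (syllable 8, gi) is light, so stress falls on the antepenult (syllable 7, te).
Primary stress: syllable 7 → po.la.mo.lo.pi.fuk.ˈte.gi.li.

7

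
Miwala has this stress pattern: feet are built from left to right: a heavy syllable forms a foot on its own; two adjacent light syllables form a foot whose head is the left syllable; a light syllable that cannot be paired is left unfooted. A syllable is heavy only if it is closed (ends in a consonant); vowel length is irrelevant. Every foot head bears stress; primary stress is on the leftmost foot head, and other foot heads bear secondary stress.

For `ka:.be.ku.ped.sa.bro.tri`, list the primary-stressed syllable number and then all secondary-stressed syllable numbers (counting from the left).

primary 1, secondary 4, 5

Weights: 1 ka: L, 2 be L, 3 ku L, 4 ped H, 5 sa L, 6 bro L, 7 tri L.
Parse left to right (heavy = foot alone; LL = one foot; stranded L unfooted): (ˈka:.be) ku (ˈped) (ˈsa.bro) tri.
Foot heads: 1, 4, 5.
Primary stress on the leftmost head = syllable 1.
Secondary stress on 4, 5: ˈka:.be.ku.ˌped.ˌsa.bro.tri.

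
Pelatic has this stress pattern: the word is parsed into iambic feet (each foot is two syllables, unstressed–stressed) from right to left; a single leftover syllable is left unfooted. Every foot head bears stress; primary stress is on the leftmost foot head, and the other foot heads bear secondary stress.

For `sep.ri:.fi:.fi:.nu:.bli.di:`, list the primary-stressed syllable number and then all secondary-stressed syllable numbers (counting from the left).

primary 3, secondary 5, 7

Parse right to left into iambic (σˈσ) feet: sep (ri:.ˈfi:) (fi:.ˈnu:) (bli.ˈdi:). Syllable 1 is left unfooted.
Foot heads (stressed positions): 3, 5, 7.
End Rule Leftmost: primary stress on the leftmost head = syllable 3.
Secondary stress on 5, 7: sep.ri:.ˈfi:.fi:.ˌnu:.bli.ˌdi:.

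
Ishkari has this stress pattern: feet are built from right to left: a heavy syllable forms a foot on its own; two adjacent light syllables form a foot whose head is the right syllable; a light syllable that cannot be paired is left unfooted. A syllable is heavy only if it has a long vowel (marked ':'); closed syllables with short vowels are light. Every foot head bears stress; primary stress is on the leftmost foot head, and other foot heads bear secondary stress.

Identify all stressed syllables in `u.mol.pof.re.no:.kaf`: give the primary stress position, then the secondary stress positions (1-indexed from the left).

Weights: 1 u L, 2 mol L, 3 pof L, 4 re L, 5 no: H, 6 kaf L.
Parse right to left (heavy = foot alone; LL = one foot; stranded L unfooted): (u.ˈmol) (pof.ˈre) (ˈno:) kaf.
Foot heads: 2, 4, 5.
Primary stress on the leftmost head = syllable 2.
Secondary stress on 4, 5: u.ˈmol.pof.ˌre.ˌno:.kaf.

primary 2, secondary 4, 5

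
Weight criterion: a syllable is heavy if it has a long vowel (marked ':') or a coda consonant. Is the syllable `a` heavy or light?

light

`a`: short vowel, open (no coda). Short vowel, open → light.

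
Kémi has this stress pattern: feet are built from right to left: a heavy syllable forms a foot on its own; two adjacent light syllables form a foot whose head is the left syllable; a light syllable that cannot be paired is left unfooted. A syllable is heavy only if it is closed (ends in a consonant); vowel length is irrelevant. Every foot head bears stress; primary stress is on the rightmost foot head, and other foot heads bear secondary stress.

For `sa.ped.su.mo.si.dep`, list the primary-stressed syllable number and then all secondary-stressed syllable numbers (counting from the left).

primary 6, secondary 2, 4

Weights: 1 sa L, 2 ped H, 3 su L, 4 mo L, 5 si L, 6 dep H.
Parse right to left (heavy = foot alone; LL = one foot; stranded L unfooted): sa (ˈped) su (ˈmo.si) (ˈdep).
Foot heads: 2, 4, 6.
Primary stress on the rightmost head = syllable 6.
Secondary stress on 2, 4: sa.ˌped.su.ˌmo.si.ˈdep.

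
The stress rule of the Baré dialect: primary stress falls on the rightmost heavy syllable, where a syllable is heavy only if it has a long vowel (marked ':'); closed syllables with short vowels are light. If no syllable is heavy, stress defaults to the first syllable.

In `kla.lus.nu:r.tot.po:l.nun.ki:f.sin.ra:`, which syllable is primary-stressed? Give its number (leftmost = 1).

Weights: 1 kla L, 2 lus L, 3 nu:r H, 4 tot L, 5 po:l H, 6 nun L, 7 ki:f H, 8 sin L, 9 ra: H.
Heavy syllables in the domain: 3, 5, 7, 9. The rightmost is syllable 9 (ra:).
Primary stress: syllable 9 → kla.lus.nu:r.tot.po:l.nun.ki:f.sin.ˈra:.

9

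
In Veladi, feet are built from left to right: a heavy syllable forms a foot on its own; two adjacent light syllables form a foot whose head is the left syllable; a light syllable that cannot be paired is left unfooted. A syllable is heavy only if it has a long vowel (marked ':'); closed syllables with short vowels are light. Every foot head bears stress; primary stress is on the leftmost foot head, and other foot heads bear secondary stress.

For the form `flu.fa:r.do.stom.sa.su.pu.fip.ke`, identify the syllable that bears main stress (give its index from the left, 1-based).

Weights: 1 flu L, 2 fa:r H, 3 do L, 4 stom L, 5 sa L, 6 su L, 7 pu L, 8 fip L, 9 ke L.
Parse left to right (heavy = foot alone; LL = one foot; stranded L unfooted): flu (ˈfa:r) (ˈdo.stom) (ˈsa.su) (ˈpu.fip) ke.
Foot heads: 2, 3, 5, 7.
Primary stress on the leftmost head = syllable 2.
Primary stress: syllable 2 → flu.ˈfa:r.do.stom.sa.su.pu.fip.ke.

2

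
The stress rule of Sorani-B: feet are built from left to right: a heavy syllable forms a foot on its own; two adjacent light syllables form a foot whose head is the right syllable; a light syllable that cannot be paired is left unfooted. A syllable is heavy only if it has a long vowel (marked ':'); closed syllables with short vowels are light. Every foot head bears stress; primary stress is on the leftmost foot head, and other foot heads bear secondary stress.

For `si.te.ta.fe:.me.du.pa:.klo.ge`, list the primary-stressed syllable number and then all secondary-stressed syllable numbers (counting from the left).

primary 2, secondary 4, 6, 7, 9

Weights: 1 si L, 2 te L, 3 ta L, 4 fe: H, 5 me L, 6 du L, 7 pa: H, 8 klo L, 9 ge L.
Parse left to right (heavy = foot alone; LL = one foot; stranded L unfooted): (si.ˈte) ta (ˈfe:) (me.ˈdu) (ˈpa:) (klo.ˈge).
Foot heads: 2, 4, 6, 7, 9.
Primary stress on the leftmost head = syllable 2.
Secondary stress on 4, 6, 7, 9: si.ˈte.ta.ˌfe:.me.ˌdu.ˌpa:.klo.ˌge.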